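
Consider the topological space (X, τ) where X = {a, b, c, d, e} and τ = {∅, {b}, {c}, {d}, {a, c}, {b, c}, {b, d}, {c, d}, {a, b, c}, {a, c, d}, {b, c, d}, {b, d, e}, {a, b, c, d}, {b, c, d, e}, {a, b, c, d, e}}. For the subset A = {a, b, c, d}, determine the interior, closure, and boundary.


int(A) = {a, b, c, d}, cl(A) = {a, b, c, d, e}, ∂A = {e}.

Closed sets in (X, τ) are complements of opens:
  closed(X, τ) = {∅, {a}, {e}, {a, c}, {a, e}, {b, e}, {d, e}, {a, b, e}, {a, c, e}, {a, d, e}, {b, d, e}, {a, b, c, e}, {a, b, d, e}, {a, c, d, e}, {a, b, c, d, e}}.
int(A) = ⋃ {U ∈ τ : U ⊆ A}. Opens contained in A: ∅, {b}, {c}, {d}, {a, c}, {b, c}, {b, d}, {c, d}, {a, b, c}, {a, c, d}, {b, c, d}, {a, b, c, d}.
Taking the union of these: int(A) = {a, b, c, d}.
cl(A) = ⋂ {C closed : A ⊆ C}. Closed sets containing A: {a, b, c, d, e}.
Intersecting these: cl(A) = {a, b, c, d, e}.
∂A = cl(A) ∖ int(A) = {a, b, c, d, e} ∖ {a, b, c, d} = {e}.


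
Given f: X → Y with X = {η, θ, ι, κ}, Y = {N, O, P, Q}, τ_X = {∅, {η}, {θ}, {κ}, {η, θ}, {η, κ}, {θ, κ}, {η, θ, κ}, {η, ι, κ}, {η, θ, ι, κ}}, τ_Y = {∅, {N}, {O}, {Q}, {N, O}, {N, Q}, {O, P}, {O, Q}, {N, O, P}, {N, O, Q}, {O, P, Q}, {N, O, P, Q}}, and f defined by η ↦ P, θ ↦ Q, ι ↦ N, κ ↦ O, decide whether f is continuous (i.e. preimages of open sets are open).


f is NOT continuous.

Compute f^{-1}(U) for each U ∈ τ_Y:
  U = ∅: f^{-1}(U) = ∅ ∈ τ_X ✓.
  U = {N}: f^{-1}(U) = {ι} ∉ τ_X ✗.
  U = {O}: f^{-1}(U) = {κ} ∈ τ_X ✓.
  U = {Q}: f^{-1}(U) = {θ} ∈ τ_X ✓.
  U = {N, O}: f^{-1}(U) = {ι, κ} ∉ τ_X ✗.
  U = {N, Q}: f^{-1}(U) = {θ, ι} ∉ τ_X ✗.
  U = {O, P}: f^{-1}(U) = {η, κ} ∈ τ_X ✓.
  U = {O, Q}: f^{-1}(U) = {θ, κ} ∈ τ_X ✓.
  U = {N, O, P}: f^{-1}(U) = {η, ι, κ} ∈ τ_X ✓.
  U = {N, O, Q}: f^{-1}(U) = {θ, ι, κ} ∉ τ_X ✗.
  U = {O, P, Q}: f^{-1}(U) = {η, θ, κ} ∈ τ_X ✓.
  U = {N, O, P, Q}: f^{-1}(U) = {η, θ, ι, κ} ∈ τ_X ✓.
Found U = {N} with f^{-1}(U) = {ι} not in τ_X. Therefore f is NOT continuous.


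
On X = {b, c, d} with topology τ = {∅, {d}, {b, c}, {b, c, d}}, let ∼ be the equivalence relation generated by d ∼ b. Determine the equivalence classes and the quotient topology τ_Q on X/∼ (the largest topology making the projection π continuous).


X/∼ = {[b=d], [c]}; |τ_Q| = 2.

Equivalence classes: [b=d], [c].
Quotient map π: X → X/∼ sends b ↦ [b=d], c ↦ [c], d ↦ [b=d].
For each subset V ⊆ X/∼, compute π^{-1}(V) ⊆ X and check whether π^{-1}(V) ∈ τ. V is open in τ_Q iff π^{-1}(V) ∈ τ.
  V = {}: π^{-1}(V) = ∅ ∈ τ ✓.
  V = {[b=d]}: π^{-1}(V) = {b, d} ∉ τ ✗.
  V = {[c]}: π^{-1}(V) = {c} ∉ τ ✗.
  V = {[b=d], [c]}: π^{-1}(V) = {b, c, d} ∈ τ ✓.
Open sets in the quotient: τ_Q = {{}, {[b=d], [c]}} (2 elements).


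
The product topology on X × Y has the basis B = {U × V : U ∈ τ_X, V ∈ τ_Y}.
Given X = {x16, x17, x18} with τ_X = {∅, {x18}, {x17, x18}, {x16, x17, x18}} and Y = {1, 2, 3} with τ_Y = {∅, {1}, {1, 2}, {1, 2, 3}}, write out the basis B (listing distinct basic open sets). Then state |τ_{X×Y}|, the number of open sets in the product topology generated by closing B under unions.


Basis B = {∅ × ∅, {x18} × {1}, {x17, x18} × {1}, {x18} × {1, 2}, {x16, x17, x18} × {1}, {x18} × {1, 2, 3}, {x17, x18} × {1, 2}, {x16, x17, x18} × {1, 2}, {x17, x18} × {1, 2, 3}, {x16, x17, x18} × {1, 2, 3}}; |τ_{X×Y}| = 20.

Enumerate products U × V with U ∈ τ_X, V ∈ τ_Y (deduplicated):
  ∅ × ∅ = {} (∅)
  {x18} × {1} = {(x18,1)}
  {x17, x18} × {1} = {(x17,1), (x18,1)}
  {x18} × {1, 2} = {(x18,1), (x18,2)}
  {x16, x17, x18} × {1} = {(x16,1), (x17,1), (x18,1)}
  {x18} × {1, 2, 3} = {(x18,1), (x18,2), (x18,3)}
  {x17, x18} × {1, 2} = {(x17,1), (x17,2), (x18,1), (x18,2)}
  {x16, x17, x18} × {1, 2} = {(x16,1), (x16,2), (x17,1), (x17,2), (x18,1), (x18,2)}
  {x17, x18} × {1, 2, 3} = {(x17,1), (x17,2), (x17,3), (x18,1), (x18,2), (x18,3)}
  {x16, x17, x18} × {1, 2, 3} = {(x16,1), (x16,2), (x16,3), (x17,1), (x17,2), (x17,3), (x18,1), (x18,2), (x18,3)}
These 10 distinct sets form the basis B.
Close under arbitrary unions to get τ_{X×Y}; counting gives |τ_{X×Y}| = 20.


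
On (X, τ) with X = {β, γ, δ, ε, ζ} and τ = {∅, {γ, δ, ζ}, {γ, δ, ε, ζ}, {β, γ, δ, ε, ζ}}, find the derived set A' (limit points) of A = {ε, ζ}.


A' = {β, γ, δ, ε}

For each x ∈ X, list the open sets U ∈ τ with x ∈ U, then check whether U ∩ (A ∖ {x}) ≠ ∅ for every such U.
  x = β: opens ∋ x are {β, γ, δ, ε, ζ}; each meets A ∖ {β}, so x IS a limit point.
  x = γ: opens ∋ x are {γ, δ, ζ}, {γ, δ, ε, ζ}, {β, γ, δ, ε, ζ}; each meets A ∖ {γ}, so x IS a limit point.
  x = δ: opens ∋ x are {γ, δ, ζ}, {γ, δ, ε, ζ}, {β, γ, δ, ε, ζ}; each meets A ∖ {δ}, so x IS a limit point.
  x = ε: opens ∋ x are {γ, δ, ε, ζ}, {β, γ, δ, ε, ζ}; each meets A ∖ {ε}, so x IS a limit point.
  x = ζ: open {γ, δ, ζ} ∋ x has {γ, δ, ζ} ∩ (A ∖ {ζ}) = ∅, so x is NOT a limit point.
Collecting: A' = {β, γ, δ, ε}.


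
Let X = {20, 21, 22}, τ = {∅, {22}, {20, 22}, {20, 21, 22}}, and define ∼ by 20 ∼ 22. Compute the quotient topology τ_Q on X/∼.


X/∼ = {[20=22], [21]}; |τ_Q| = 3.

Equivalence classes: [20=22], [21].
Quotient map π: X → X/∼ sends 20 ↦ [20=22], 21 ↦ [21], 22 ↦ [20=22].
For each subset V ⊆ X/∼, compute π^{-1}(V) ⊆ X and check whether π^{-1}(V) ∈ τ. V is open in τ_Q iff π^{-1}(V) ∈ τ.
  V = {}: π^{-1}(V) = ∅ ∈ τ ✓.
  V = {[20=22]}: π^{-1}(V) = {20, 22} ∈ τ ✓.
  V = {[21]}: π^{-1}(V) = {21} ∉ τ ✗.
  V = {[20=22], [21]}: π^{-1}(V) = {20, 21, 22} ∈ τ ✓.
Open sets in the quotient: τ_Q = {{}, {[20=22]}, {[20=22], [21]}} (3 elements).


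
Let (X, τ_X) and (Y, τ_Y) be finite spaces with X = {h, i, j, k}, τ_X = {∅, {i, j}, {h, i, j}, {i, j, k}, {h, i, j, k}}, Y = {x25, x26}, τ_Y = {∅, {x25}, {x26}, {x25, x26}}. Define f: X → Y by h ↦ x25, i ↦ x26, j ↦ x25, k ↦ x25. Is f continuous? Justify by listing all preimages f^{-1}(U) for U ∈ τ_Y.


f is NOT continuous.

Compute f^{-1}(U) for each U ∈ τ_Y:
  U = ∅: f^{-1}(U) = ∅ ∈ τ_X ✓.
  U = {x25}: f^{-1}(U) = {h, j, k} ∉ τ_X ✗.
  U = {x26}: f^{-1}(U) = {i} ∉ τ_X ✗.
  U = {x25, x26}: f^{-1}(U) = {h, i, j, k} ∈ τ_X ✓.
Found U = {x25} with f^{-1}(U) = {h, j, k} not in τ_X. Therefore f is NOT continuous.


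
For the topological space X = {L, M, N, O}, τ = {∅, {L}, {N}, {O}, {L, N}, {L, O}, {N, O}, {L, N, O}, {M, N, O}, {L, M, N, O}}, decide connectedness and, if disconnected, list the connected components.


(X, τ) is disconnected; components = [{L}, {M, N, O}].

Find clopen sets (U ∈ τ with X ∖ U ∈ τ):
  U = ∅, X ∖ U = {L, M, N, O} — both open, so U is clopen.
  U = {L}, X ∖ U = {M, N, O} — both open, so U is clopen.
  U = {M, N, O}, X ∖ U = {L} — both open, so U is clopen.
  U = {L, M, N, O}, X ∖ U = ∅ — both open, so U is clopen.
Nontrivial clopen(s) exist: e.g. {M, N, O}. So (X, τ) is disconnected.
Compute connected components by grouping points that agree on all clopens:
  component: {L}
  component: {M, N, O}


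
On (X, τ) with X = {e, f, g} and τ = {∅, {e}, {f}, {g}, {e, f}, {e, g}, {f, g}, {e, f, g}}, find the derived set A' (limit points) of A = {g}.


A' = ∅

For each x ∈ X, list the open sets U ∈ τ with x ∈ U, then check whether U ∩ (A ∖ {x}) ≠ ∅ for every such U.
  x = e: open {e} ∋ x has {e} ∩ (A ∖ {e}) = ∅, so x is NOT a limit point.
  x = f: open {f} ∋ x has {f} ∩ (A ∖ {f}) = ∅, so x is NOT a limit point.
  x = g: open {g} ∋ x has {g} ∩ (A ∖ {g}) = ∅, so x is NOT a limit point.
Collecting: A' = ∅.


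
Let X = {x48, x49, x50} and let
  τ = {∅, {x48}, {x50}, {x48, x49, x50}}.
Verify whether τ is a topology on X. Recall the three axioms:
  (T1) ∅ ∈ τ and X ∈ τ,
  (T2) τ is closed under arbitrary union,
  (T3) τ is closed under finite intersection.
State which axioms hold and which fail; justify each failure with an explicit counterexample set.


τ is NOT a topology on X.

Axiom (T1): ∅ ∈ τ? Yes; X ∈ τ? Yes.
Axiom (T2/T3): check pairwise unions and intersections of members of τ.
Counterexample for (T2): {x48} ∪ {x50} = {x48, x50} ∉ τ. Therefore τ is NOT a topology.


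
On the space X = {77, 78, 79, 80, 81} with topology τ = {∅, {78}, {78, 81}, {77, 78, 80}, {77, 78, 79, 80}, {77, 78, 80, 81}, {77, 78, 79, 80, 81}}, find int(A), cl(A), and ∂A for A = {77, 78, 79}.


int(A) = {78}, cl(A) = {77, 78, 79, 80, 81}, ∂A = {77, 79, 80, 81}.

Closed sets in (X, τ) are complements of opens:
  closed(X, τ) = {∅, {79}, {81}, {79, 81}, {77, 79, 80}, {77, 79, 80, 81}, {77, 78, 79, 80, 81}}.
int(A) = ⋃ {U ∈ τ : U ⊆ A}. Opens contained in A: ∅, {78}.
Taking the union of these: int(A) = {78}.
cl(A) = ⋂ {C closed : A ⊆ C}. Closed sets containing A: {77, 78, 79, 80, 81}.
Intersecting these: cl(A) = {77, 78, 79, 80, 81}.
∂A = cl(A) ∖ int(A) = {77, 78, 79, 80, 81} ∖ {78} = {77, 79, 80, 81}.


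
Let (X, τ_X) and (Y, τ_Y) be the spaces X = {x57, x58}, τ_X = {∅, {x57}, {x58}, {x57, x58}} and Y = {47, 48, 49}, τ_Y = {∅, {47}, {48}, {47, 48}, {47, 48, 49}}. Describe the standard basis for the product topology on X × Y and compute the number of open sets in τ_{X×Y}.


Basis B = {∅ × ∅, {x57} × {47}, {x57} × {48}, {x58} × {47}, {x58} × {48}, {x57} × {47, 48}, {x57, x58} × {47}, {x57, x58} × {48}, {x58} × {47, 48}, {x57} × {47, 48, 49}, {x58} × {47, 48, 49}, {x57, x58} × {47, 48}, {x57, x58} × {47, 48, 49}}; |τ_{X×Y}| = 25.

Enumerate products U × V with U ∈ τ_X, V ∈ τ_Y (deduplicated):
  ∅ × ∅ = {} (∅)
  {x57} × {47} = {(x57,47)}
  {x57} × {48} = {(x57,48)}
  {x58} × {47} = {(x58,47)}
  {x58} × {48} = {(x58,48)}
  {x57} × {47, 48} = {(x57,47), (x57,48)}
  {x57, x58} × {47} = {(x57,47), (x58,47)}
  {x57, x58} × {48} = {(x57,48), (x58,48)}
  {x58} × {47, 48} = {(x58,47), (x58,48)}
  {x57} × {47, 48, 49} = {(x57,47), (x57,48), (x57,49)}
  {x58} × {47, 48, 49} = {(x58,47), (x58,48), (x58,49)}
  {x57, x58} × {47, 48} = {(x57,47), (x57,48), (x58,47), (x58,48)}
  {x57, x58} × {47, 48, 49} = {(x57,47), (x57,48), (x57,49), (x58,47), (x58,48), (x58,49)}
These 13 distinct sets form the basis B.
Close under arbitrary unions to get τ_{X×Y}; counting gives |τ_{X×Y}| = 25.


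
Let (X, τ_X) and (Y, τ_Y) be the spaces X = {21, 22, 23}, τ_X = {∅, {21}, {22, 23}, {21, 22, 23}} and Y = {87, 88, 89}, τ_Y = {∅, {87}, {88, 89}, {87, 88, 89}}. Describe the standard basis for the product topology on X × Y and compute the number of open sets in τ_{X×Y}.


Basis B = {∅ × ∅, {21} × {87}, {21} × {88, 89}, {22, 23} × {87}, {21} × {87, 88, 89}, {21, 22, 23} × {87}, {22, 23} × {88, 89}, {21, 22, 23} × {88, 89}, {22, 23} × {87, 88, 89}, {21, 22, 23} × {87, 88, 89}}; |τ_{X×Y}| = 16.

Enumerate products U × V with U ∈ τ_X, V ∈ τ_Y (deduplicated):
  ∅ × ∅ = {} (∅)
  {21} × {87} = {(21,87)}
  {21} × {88, 89} = {(21,88), (21,89)}
  {22, 23} × {87} = {(22,87), (23,87)}
  {21} × {87, 88, 89} = {(21,87), (21,88), (21,89)}
  {21, 22, 23} × {87} = {(21,87), (22,87), (23,87)}
  {22, 23} × {88, 89} = {(22,88), (22,89), (23,88), (23,89)}
  {21, 22, 23} × {88, 89} = {(21,88), (21,89), (22,88), (22,89), (23,88), (23,89)}
  {22, 23} × {87, 88, 89} = {(22,87), (22,88), (22,89), (23,87), (23,88), (23,89)}
  {21, 22, 23} × {87, 88, 89} = {(21,87), (21,88), (21,89), (22,87), (22,88), (22,89), (23,87), (23,88), (23,89)}
These 10 distinct sets form the basis B.
Close under arbitrary unions to get τ_{X×Y}; counting gives |τ_{X×Y}| = 16.


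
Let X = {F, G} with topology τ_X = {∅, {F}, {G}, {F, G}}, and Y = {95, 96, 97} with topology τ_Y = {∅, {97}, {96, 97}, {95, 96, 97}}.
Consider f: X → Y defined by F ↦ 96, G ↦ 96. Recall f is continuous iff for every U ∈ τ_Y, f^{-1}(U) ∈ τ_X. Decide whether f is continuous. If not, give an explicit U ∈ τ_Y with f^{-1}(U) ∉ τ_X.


f IS continuous.

Compute f^{-1}(U) for each U ∈ τ_Y:
  U = ∅: f^{-1}(U) = ∅ ∈ τ_X ✓.
  U = {97}: f^{-1}(U) = ∅ ∈ τ_X ✓.
  U = {96, 97}: f^{-1}(U) = {F, G} ∈ τ_X ✓.
  U = {95, 96, 97}: f^{-1}(U) = {F, G} ∈ τ_X ✓.
Every preimage lies in τ_X, so f IS continuous.


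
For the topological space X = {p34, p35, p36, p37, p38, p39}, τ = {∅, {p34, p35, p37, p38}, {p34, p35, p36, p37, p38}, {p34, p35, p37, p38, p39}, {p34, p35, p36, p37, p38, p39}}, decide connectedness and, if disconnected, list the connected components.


(X, τ) is connected.

Find clopen sets (U ∈ τ with X ∖ U ∈ τ):
  U = ∅, X ∖ U = {p34, p35, p36, p37, p38, p39} — both open, so U is clopen.
  U = {p34, p35, p36, p37, p38, p39}, X ∖ U = ∅ — both open, so U is clopen.
Only trivial clopens (∅ and X) exist, so (X, τ) is connected.
Compute connected components by grouping points that agree on all clopens:
  component: {p34, p35, p36, p37, p38, p39}


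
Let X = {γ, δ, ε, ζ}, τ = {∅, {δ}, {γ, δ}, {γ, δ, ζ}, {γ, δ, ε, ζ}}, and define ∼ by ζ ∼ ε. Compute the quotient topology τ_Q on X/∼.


X/∼ = {[γ], [δ], [ε=ζ]}; |τ_Q| = 4.

Equivalence classes: [γ], [δ], [ε=ζ].
Quotient map π: X → X/∼ sends γ ↦ [γ], δ ↦ [δ], ε ↦ [ε=ζ], ζ ↦ [ε=ζ].
For each subset V ⊆ X/∼, compute π^{-1}(V) ⊆ X and check whether π^{-1}(V) ∈ τ. V is open in τ_Q iff π^{-1}(V) ∈ τ.
  V = {}: π^{-1}(V) = ∅ ∈ τ ✓.
  V = {[γ]}: π^{-1}(V) = {γ} ∉ τ ✗.
  V = {[δ]}: π^{-1}(V) = {δ} ∈ τ ✓.
  V = {[γ], [δ]}: π^{-1}(V) = {γ, δ} ∈ τ ✓.
  V = {[ε=ζ]}: π^{-1}(V) = {ε, ζ} ∉ τ ✗.
  V = {[γ], [ε=ζ]}: π^{-1}(V) = {γ, ε, ζ} ∉ τ ✗.
  V = {[δ], [ε=ζ]}: π^{-1}(V) = {δ, ε, ζ} ∉ τ ✗.
  V = {[γ], [δ], [ε=ζ]}: π^{-1}(V) = {γ, δ, ε, ζ} ∈ τ ✓.
Open sets in the quotient: τ_Q = {{}, {[δ]}, {[γ], [δ]}, {[γ], [δ], [ε=ζ]}} (4 elements).


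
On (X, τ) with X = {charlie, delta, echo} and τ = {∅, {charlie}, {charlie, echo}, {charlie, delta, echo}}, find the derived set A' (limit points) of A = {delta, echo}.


A' = {delta}

For each x ∈ X, list the open sets U ∈ τ with x ∈ U, then check whether U ∩ (A ∖ {x}) ≠ ∅ for every such U.
  x = charlie: open {charlie} ∋ x has {charlie} ∩ (A ∖ {charlie}) = ∅, so x is NOT a limit point.
  x = delta: opens ∋ x are {charlie, delta, echo}; each meets A ∖ {delta}, so x IS a limit point.
  x = echo: open {charlie, echo} ∋ x has {charlie, echo} ∩ (A ∖ {echo}) = ∅, so x is NOT a limit point.
Collecting: A' = {delta}.


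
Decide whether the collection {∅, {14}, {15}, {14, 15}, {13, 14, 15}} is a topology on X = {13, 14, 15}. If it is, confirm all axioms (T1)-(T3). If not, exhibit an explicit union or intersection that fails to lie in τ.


τ IS a topology on X.

Axiom (T1): ∅ ∈ τ? Yes; X ∈ τ? Yes.
Axiom (T2/T3): check pairwise unions and intersections of members of τ.
All pairwise intersections and unions checked — each lies in τ. Therefore τ satisfies (T1), (T2), (T3): it IS a topology on X.


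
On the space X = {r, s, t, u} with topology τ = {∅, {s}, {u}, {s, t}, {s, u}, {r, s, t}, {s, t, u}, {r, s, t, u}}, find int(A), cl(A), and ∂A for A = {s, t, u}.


int(A) = {s, t, u}, cl(A) = {r, s, t, u}, ∂A = {r}.

Closed sets in (X, τ) are complements of opens:
  closed(X, τ) = {∅, {r}, {u}, {r, t}, {r, u}, {r, s, t}, {r, t, u}, {r, s, t, u}}.
int(A) = ⋃ {U ∈ τ : U ⊆ A}. Opens contained in A: ∅, {s}, {u}, {s, t}, {s, u}, {s, t, u}.
Taking the union of these: int(A) = {s, t, u}.
cl(A) = ⋂ {C closed : A ⊆ C}. Closed sets containing A: {r, s, t, u}.
Intersecting these: cl(A) = {r, s, t, u}.
∂A = cl(A) ∖ int(A) = {r, s, t, u} ∖ {s, t, u} = {r}.


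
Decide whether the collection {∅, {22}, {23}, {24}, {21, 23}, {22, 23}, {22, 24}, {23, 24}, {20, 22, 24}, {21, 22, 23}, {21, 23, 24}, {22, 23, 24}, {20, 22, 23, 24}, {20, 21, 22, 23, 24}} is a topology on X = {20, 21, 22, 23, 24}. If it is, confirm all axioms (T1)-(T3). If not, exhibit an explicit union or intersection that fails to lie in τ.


τ is NOT a topology on X.

Axiom (T1): ∅ ∈ τ? Yes; X ∈ τ? Yes.
Axiom (T2/T3): check pairwise unions and intersections of members of τ.
Counterexample for (T2): {22} ∪ {21, 23, 24} = {21, 22, 23, 24} ∉ τ. Therefore τ is NOT a topology.


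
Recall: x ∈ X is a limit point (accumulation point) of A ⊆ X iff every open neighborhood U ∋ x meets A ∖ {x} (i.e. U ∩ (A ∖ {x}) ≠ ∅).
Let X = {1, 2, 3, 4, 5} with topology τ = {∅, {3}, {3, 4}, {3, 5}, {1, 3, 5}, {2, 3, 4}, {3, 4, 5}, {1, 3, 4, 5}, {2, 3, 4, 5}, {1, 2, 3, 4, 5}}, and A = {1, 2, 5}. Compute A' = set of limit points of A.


A' = {1}

For each x ∈ X, list the open sets U ∈ τ with x ∈ U, then check whether U ∩ (A ∖ {x}) ≠ ∅ for every such U.
  x = 1: opens ∋ x are {1, 3, 5}, {1, 3, 4, 5}, {1, 2, 3, 4, 5}; each meets A ∖ {1}, so x IS a limit point.
  x = 2: open {2, 3, 4} ∋ x has {2, 3, 4} ∩ (A ∖ {2}) = ∅, so x is NOT a limit point.
  x = 3: open {3} ∋ x has {3} ∩ (A ∖ {3}) = ∅, so x is NOT a limit point.
  x = 4: open {3, 4} ∋ x has {3, 4} ∩ (A ∖ {4}) = ∅, so x is NOT a limit point.
  x = 5: open {3, 5} ∋ x has {3, 5} ∩ (A ∖ {5}) = ∅, so x is NOT a limit point.
Collecting: A' = {1}.


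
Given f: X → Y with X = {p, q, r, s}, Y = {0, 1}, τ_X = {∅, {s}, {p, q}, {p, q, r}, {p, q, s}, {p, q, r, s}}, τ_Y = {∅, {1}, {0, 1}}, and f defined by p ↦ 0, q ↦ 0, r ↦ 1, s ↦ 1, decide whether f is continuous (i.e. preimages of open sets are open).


f is NOT continuous.

Compute f^{-1}(U) for each U ∈ τ_Y:
  U = ∅: f^{-1}(U) = ∅ ∈ τ_X ✓.
  U = {1}: f^{-1}(U) = {r, s} ∉ τ_X ✗.
  U = {0, 1}: f^{-1}(U) = {p, q, r, s} ∈ τ_X ✓.
Found U = {1} with f^{-1}(U) = {r, s} not in τ_X. Therefore f is NOT continuous.


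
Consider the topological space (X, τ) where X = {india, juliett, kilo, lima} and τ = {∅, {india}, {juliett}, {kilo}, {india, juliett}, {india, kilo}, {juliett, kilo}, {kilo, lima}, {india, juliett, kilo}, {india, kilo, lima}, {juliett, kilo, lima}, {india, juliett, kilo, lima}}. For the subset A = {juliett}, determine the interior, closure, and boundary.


int(A) = {juliett}, cl(A) = {juliett}, ∂A = ∅.

Closed sets in (X, τ) are complements of opens:
  closed(X, τ) = {∅, {india}, {juliett}, {lima}, {india, juliett}, {india, lima}, {juliett, lima}, {kilo, lima}, {india, juliett, lima}, {india, kilo, lima}, {juliett, kilo, lima}, {india, juliett, kilo, lima}}.
int(A) = ⋃ {U ∈ τ : U ⊆ A}. Opens contained in A: ∅, {juliett}.
Taking the union of these: int(A) = {juliett}.
cl(A) = ⋂ {C closed : A ⊆ C}. Closed sets containing A: {juliett}, {india, juliett}, {juliett, lima}, {india, juliett, lima}, {juliett, kilo, lima}, {india, juliett, kilo, lima}.
Intersecting these: cl(A) = {juliett}.
∂A = cl(A) ∖ int(A) = {juliett} ∖ {juliett} = ∅.


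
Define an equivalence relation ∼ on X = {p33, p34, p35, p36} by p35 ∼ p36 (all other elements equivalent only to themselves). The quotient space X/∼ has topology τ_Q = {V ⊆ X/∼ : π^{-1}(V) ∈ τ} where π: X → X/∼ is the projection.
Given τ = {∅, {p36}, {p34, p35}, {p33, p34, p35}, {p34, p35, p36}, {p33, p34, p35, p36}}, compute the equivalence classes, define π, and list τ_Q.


X/∼ = {[p33], [p34], [p35=p36]}; |τ_Q| = 3.

Equivalence classes: [p33], [p34], [p35=p36].
Quotient map π: X → X/∼ sends p33 ↦ [p33], p34 ↦ [p34], p35 ↦ [p35=p36], p36 ↦ [p35=p36].
For each subset V ⊆ X/∼, compute π^{-1}(V) ⊆ X and check whether π^{-1}(V) ∈ τ. V is open in τ_Q iff π^{-1}(V) ∈ τ.
  V = {}: π^{-1}(V) = ∅ ∈ τ ✓.
  V = {[p33]}: π^{-1}(V) = {p33} ∉ τ ✗.
  V = {[p34]}: π^{-1}(V) = {p34} ∉ τ ✗.
  V = {[p33], [p34]}: π^{-1}(V) = {p33, p34} ∉ τ ✗.
  V = {[p35=p36]}: π^{-1}(V) = {p35, p36} ∉ τ ✗.
  V = {[p33], [p35=p36]}: π^{-1}(V) = {p33, p35, p36} ∉ τ ✗.
  V = {[p34], [p35=p36]}: π^{-1}(V) = {p34, p35, p36} ∈ τ ✓.
  V = {[p33], [p34], [p35=p36]}: π^{-1}(V) = {p33, p34, p35, p36} ∈ τ ✓.
Open sets in the quotient: τ_Q = {{}, {[p34], [p35=p36]}, {[p33], [p34], [p35=p36]}} (3 elements).


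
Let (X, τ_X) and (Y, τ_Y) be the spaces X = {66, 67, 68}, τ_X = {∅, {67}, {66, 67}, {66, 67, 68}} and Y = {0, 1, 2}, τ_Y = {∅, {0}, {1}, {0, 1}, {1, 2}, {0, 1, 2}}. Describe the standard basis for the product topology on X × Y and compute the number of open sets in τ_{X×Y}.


Basis B = {∅ × ∅, {67} × {0}, {67} × {1}, {66, 67} × {0}, {66, 67} × {1}, {67} × {0, 1}, {67} × {1, 2}, {66, 67, 68} × {0}, {66, 67, 68} × {1}, {67} × {0, 1, 2}, {66, 67} × {0, 1}, {66, 67} × {1, 2}, {66, 67} × {0, 1, 2}, {66, 67, 68} × {0, 1}, {66, 67, 68} × {1, 2}, {66, 67, 68} × {0, 1, 2}}; |τ_{X×Y}| = 40.

Enumerate products U × V with U ∈ τ_X, V ∈ τ_Y (deduplicated):
  ∅ × ∅ = {} (∅)
  {67} × {0} = {(67,0)}
  {67} × {1} = {(67,1)}
  {66, 67} × {0} = {(66,0), (67,0)}
  {66, 67} × {1} = {(66,1), (67,1)}
  {67} × {0, 1} = {(67,0), (67,1)}
  {67} × {1, 2} = {(67,1), (67,2)}
  {66, 67, 68} × {0} = {(66,0), (67,0), (68,0)}
  {66, 67, 68} × {1} = {(66,1), (67,1), (68,1)}
  {67} × {0, 1, 2} = {(67,0), (67,1), (67,2)}
  {66, 67} × {0, 1} = {(66,0), (66,1), (67,0), (67,1)}
  {66, 67} × {1, 2} = {(66,1), (66,2), (67,1), (67,2)}
  {66, 67} × {0, 1, 2} = {(66,0), (66,1), (66,2), (67,0), (67,1), (67,2)}
  {66, 67, 68} × {0, 1} = {(66,0), (66,1), (67,0), (67,1), (68,0), (68,1)}
  {66, 67, 68} × {1, 2} = {(66,1), (66,2), (67,1), (67,2), (68,1), (68,2)}
  {66, 67, 68} × {0, 1, 2} = {(66,0), (66,1), (66,2), (67,0), (67,1), (67,2), (68,0), (68,1), (68,2)}
These 16 distinct sets form the basis B.
Close under arbitrary unions to get τ_{X×Y}; counting gives |τ_{X×Y}| = 40.


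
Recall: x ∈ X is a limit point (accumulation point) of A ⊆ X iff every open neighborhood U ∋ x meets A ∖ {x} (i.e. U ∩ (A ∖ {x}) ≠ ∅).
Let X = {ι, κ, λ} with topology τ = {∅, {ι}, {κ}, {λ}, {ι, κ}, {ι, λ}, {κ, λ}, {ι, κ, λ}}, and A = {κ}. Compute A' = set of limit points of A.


A' = ∅

For each x ∈ X, list the open sets U ∈ τ with x ∈ U, then check whether U ∩ (A ∖ {x}) ≠ ∅ for every such U.
  x = ι: open {ι} ∋ x has {ι} ∩ (A ∖ {ι}) = ∅, so x is NOT a limit point.
  x = κ: open {κ} ∋ x has {κ} ∩ (A ∖ {κ}) = ∅, so x is NOT a limit point.
  x = λ: open {λ} ∋ x has {λ} ∩ (A ∖ {λ}) = ∅, so x is NOT a limit point.
Collecting: A' = ∅.


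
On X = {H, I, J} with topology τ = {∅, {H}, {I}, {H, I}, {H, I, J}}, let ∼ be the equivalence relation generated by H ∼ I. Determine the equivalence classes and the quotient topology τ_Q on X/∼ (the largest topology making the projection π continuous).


X/∼ = {[H=I], [J]}; |τ_Q| = 3.

Equivalence classes: [H=I], [J].
Quotient map π: X → X/∼ sends H ↦ [H=I], I ↦ [H=I], J ↦ [J].
For each subset V ⊆ X/∼, compute π^{-1}(V) ⊆ X and check whether π^{-1}(V) ∈ τ. V is open in τ_Q iff π^{-1}(V) ∈ τ.
  V = {}: π^{-1}(V) = ∅ ∈ τ ✓.
  V = {[H=I]}: π^{-1}(V) = {H, I} ∈ τ ✓.
  V = {[J]}: π^{-1}(V) = {J} ∉ τ ✗.
  V = {[H=I], [J]}: π^{-1}(V) = {H, I, J} ∈ τ ✓.
Open sets in the quotient: τ_Q = {{}, {[H=I]}, {[H=I], [J]}} (3 elements).


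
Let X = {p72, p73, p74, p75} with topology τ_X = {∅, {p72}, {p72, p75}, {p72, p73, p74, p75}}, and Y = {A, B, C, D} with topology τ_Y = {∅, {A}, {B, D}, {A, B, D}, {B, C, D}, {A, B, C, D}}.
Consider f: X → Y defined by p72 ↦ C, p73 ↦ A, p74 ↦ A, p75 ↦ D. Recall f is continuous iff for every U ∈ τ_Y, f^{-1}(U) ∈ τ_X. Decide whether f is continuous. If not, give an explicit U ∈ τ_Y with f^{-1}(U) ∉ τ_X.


f is NOT continuous.

Compute f^{-1}(U) for each U ∈ τ_Y:
  U = ∅: f^{-1}(U) = ∅ ∈ τ_X ✓.
  U = {A}: f^{-1}(U) = {p73, p74} ∉ τ_X ✗.
  U = {B, D}: f^{-1}(U) = {p75} ∉ τ_X ✗.
  U = {A, B, D}: f^{-1}(U) = {p73, p74, p75} ∉ τ_X ✗.
  U = {B, C, D}: f^{-1}(U) = {p72, p75} ∈ τ_X ✓.
  U = {A, B, C, D}: f^{-1}(U) = {p72, p73, p74, p75} ∈ τ_X ✓.
Found U = {A} with f^{-1}(U) = {p73, p74} not in τ_X. Therefore f is NOT continuous.


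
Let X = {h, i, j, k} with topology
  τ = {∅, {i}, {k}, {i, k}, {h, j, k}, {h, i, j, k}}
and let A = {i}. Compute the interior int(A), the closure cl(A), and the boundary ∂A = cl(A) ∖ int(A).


int(A) = {i}, cl(A) = {i}, ∂A = ∅.

Closed sets in (X, τ) are complements of opens:
  closed(X, τ) = {∅, {i}, {h, j}, {h, i, j}, {h, j, k}, {h, i, j, k}}.
int(A) = ⋃ {U ∈ τ : U ⊆ A}. Opens contained in A: ∅, {i}.
Taking the union of these: int(A) = {i}.
cl(A) = ⋂ {C closed : A ⊆ C}. Closed sets containing A: {i}, {h, i, j}, {h, i, j, k}.
Intersecting these: cl(A) = {i}.
∂A = cl(A) ∖ int(A) = {i} ∖ {i} = ∅.


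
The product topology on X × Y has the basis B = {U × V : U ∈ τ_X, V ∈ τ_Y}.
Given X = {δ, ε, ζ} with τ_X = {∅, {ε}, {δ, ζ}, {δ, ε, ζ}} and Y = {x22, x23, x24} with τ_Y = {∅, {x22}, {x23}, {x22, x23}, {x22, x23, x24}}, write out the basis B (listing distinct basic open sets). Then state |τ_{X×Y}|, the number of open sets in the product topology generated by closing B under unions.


Basis B = {∅ × ∅, {ε} × {x22}, {ε} × {x23}, {δ, ζ} × {x22}, {δ, ζ} × {x23}, {ε} × {x22, x23}, {δ, ε, ζ} × {x22}, {δ, ε, ζ} × {x23}, {ε} × {x22, x23, x24}, {δ, ζ} × {x22, x23}, {δ, ζ} × {x22, x23, x24}, {δ, ε, ζ} × {x22, x23}, {δ, ε, ζ} × {x22, x23, x24}}; |τ_{X×Y}| = 25.

Enumerate products U × V with U ∈ τ_X, V ∈ τ_Y (deduplicated):
  ∅ × ∅ = {} (∅)
  {ε} × {x22} = {(ε,x22)}
  {ε} × {x23} = {(ε,x23)}
  {δ, ζ} × {x22} = {(δ,x22), (ζ,x22)}
  {δ, ζ} × {x23} = {(δ,x23), (ζ,x23)}
  {ε} × {x22, x23} = {(ε,x22), (ε,x23)}
  {δ, ε, ζ} × {x22} = {(δ,x22), (ε,x22), (ζ,x22)}
  {δ, ε, ζ} × {x23} = {(δ,x23), (ε,x23), (ζ,x23)}
  {ε} × {x22, x23, x24} = {(ε,x22), (ε,x23), (ε,x24)}
  {δ, ζ} × {x22, x23} = {(δ,x22), (δ,x23), (ζ,x22), (ζ,x23)}
  {δ, ζ} × {x22, x23, x24} = {(δ,x22), (δ,x23), (δ,x24), (ζ,x22), (ζ,x23), (ζ,x24)}
  {δ, ε, ζ} × {x22, x23} = {(δ,x22), (δ,x23), (ε,x22), (ε,x23), (ζ,x22), (ζ,x23)}
  {δ, ε, ζ} × {x22, x23, x24} = {(δ,x22), (δ,x23), (δ,x24), (ε,x22), (ε,x23), (ε,x24), (ζ,x22), (ζ,x23), (ζ,x24)}
These 13 distinct sets form the basis B.
Close under arbitrary unions to get τ_{X×Y}; counting gives |τ_{X×Y}| = 25.


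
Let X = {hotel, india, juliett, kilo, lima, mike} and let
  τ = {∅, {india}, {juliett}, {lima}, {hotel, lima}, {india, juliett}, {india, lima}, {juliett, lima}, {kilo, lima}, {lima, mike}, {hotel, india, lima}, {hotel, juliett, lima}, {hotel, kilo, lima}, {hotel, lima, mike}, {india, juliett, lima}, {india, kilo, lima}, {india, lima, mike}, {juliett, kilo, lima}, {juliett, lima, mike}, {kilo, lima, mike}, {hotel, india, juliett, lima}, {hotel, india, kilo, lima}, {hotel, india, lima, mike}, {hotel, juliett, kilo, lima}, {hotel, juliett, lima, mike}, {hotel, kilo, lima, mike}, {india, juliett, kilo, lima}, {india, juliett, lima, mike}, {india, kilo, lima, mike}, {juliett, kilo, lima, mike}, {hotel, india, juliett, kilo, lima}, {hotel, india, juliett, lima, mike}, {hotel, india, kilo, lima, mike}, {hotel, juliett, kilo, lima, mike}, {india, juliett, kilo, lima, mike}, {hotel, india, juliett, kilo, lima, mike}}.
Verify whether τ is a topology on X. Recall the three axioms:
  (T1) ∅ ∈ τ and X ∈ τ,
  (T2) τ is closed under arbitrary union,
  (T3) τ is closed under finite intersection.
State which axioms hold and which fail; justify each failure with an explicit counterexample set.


τ IS a topology on X.

Axiom (T1): ∅ ∈ τ? Yes; X ∈ τ? Yes.
Axiom (T2/T3): check pairwise unions and intersections of members of τ.
All pairwise intersections and unions checked — each lies in τ. Therefore τ satisfies (T1), (T2), (T3): it IS a topology on X.


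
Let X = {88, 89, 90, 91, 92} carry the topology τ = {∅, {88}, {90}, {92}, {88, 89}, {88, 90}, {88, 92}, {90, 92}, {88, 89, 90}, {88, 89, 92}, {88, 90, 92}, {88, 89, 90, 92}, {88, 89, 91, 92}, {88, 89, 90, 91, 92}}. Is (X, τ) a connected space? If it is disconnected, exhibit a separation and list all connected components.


(X, τ) is disconnected; components = [{90}, {88, 89, 91, 92}].

Find clopen sets (U ∈ τ with X ∖ U ∈ τ):
  U = ∅, X ∖ U = {88, 89, 90, 91, 92} — both open, so U is clopen.
  U = {90}, X ∖ U = {88, 89, 91, 92} — both open, so U is clopen.
  U = {88, 89, 91, 92}, X ∖ U = {90} — both open, so U is clopen.
  U = {88, 89, 90, 91, 92}, X ∖ U = ∅ — both open, so U is clopen.
Nontrivial clopen(s) exist: e.g. {90}. So (X, τ) is disconnected.
Compute connected components by grouping points that agree on all clopens:
  component: {90}
  component: {88, 89, 91, 92}


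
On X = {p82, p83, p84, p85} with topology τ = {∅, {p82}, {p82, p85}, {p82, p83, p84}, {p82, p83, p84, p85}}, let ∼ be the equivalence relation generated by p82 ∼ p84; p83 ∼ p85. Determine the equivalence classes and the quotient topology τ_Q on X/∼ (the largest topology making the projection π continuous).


X/∼ = {[p82=p84], [p83=p85]}; |τ_Q| = 2.

Equivalence classes: [p82=p84], [p83=p85].
Quotient map π: X → X/∼ sends p82 ↦ [p82=p84], p83 ↦ [p83=p85], p84 ↦ [p82=p84], p85 ↦ [p83=p85].
For each subset V ⊆ X/∼, compute π^{-1}(V) ⊆ X and check whether π^{-1}(V) ∈ τ. V is open in τ_Q iff π^{-1}(V) ∈ τ.
  V = {}: π^{-1}(V) = ∅ ∈ τ ✓.
  V = {[p82=p84]}: π^{-1}(V) = {p82, p84} ∉ τ ✗.
  V = {[p83=p85]}: π^{-1}(V) = {p83, p85} ∉ τ ✗.
  V = {[p82=p84], [p83=p85]}: π^{-1}(V) = {p82, p83, p84, p85} ∈ τ ✓.
Open sets in the quotient: τ_Q = {{}, {[p82=p84], [p83=p85]}} (2 elements).


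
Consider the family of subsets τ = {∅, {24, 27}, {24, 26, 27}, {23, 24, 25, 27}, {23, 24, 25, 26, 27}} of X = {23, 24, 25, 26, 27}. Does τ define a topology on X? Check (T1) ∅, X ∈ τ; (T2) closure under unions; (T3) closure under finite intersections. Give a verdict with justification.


τ IS a topology on X.

Axiom (T1): ∅ ∈ τ? Yes; X ∈ τ? Yes.
Axiom (T2/T3): check pairwise unions and intersections of members of τ.
All pairwise intersections and unions checked — each lies in τ. Therefore τ satisfies (T1), (T2), (T3): it IS a topology on X.


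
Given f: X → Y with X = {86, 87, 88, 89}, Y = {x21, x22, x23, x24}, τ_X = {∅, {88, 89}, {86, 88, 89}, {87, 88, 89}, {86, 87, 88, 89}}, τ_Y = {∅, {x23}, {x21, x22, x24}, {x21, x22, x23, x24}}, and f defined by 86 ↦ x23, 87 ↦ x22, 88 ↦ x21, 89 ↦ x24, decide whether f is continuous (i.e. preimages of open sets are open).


f is NOT continuous.

Compute f^{-1}(U) for each U ∈ τ_Y:
  U = ∅: f^{-1}(U) = ∅ ∈ τ_X ✓.
  U = {x23}: f^{-1}(U) = {86} ∉ τ_X ✗.
  U = {x21, x22, x24}: f^{-1}(U) = {87, 88, 89} ∈ τ_X ✓.
  U = {x21, x22, x23, x24}: f^{-1}(U) = {86, 87, 88, 89} ∈ τ_X ✓.
Found U = {x23} with f^{-1}(U) = {86} not in τ_X. Therefore f is NOT continuous.


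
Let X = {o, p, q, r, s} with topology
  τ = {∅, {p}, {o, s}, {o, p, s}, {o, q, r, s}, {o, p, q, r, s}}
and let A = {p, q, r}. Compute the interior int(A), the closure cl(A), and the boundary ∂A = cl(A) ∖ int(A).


int(A) = {p}, cl(A) = {p, q, r}, ∂A = {q, r}.

Closed sets in (X, τ) are complements of opens:
  closed(X, τ) = {∅, {p}, {q, r}, {p, q, r}, {o, q, r, s}, {o, p, q, r, s}}.
int(A) = ⋃ {U ∈ τ : U ⊆ A}. Opens contained in A: ∅, {p}.
Taking the union of these: int(A) = {p}.
cl(A) = ⋂ {C closed : A ⊆ C}. Closed sets containing A: {p, q, r}, {o, p, q, r, s}.
Intersecting these: cl(A) = {p, q, r}.
∂A = cl(A) ∖ int(A) = {p, q, r} ∖ {p} = {q, r}.


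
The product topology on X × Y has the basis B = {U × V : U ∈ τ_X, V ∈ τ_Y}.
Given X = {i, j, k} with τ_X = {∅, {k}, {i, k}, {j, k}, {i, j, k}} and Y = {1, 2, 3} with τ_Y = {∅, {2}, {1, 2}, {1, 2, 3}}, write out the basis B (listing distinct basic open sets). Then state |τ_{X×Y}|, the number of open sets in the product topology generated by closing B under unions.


Basis B = {∅ × ∅, {k} × {2}, {i, k} × {2}, {j, k} × {2}, {k} × {1, 2}, {i, j, k} × {2}, {k} × {1, 2, 3}, {i, k} × {1, 2}, {j, k} × {1, 2}, {i, k} × {1, 2, 3}, {i, j, k} × {1, 2}, {j, k} × {1, 2, 3}, {i, j, k} × {1, 2, 3}}; |τ_{X×Y}| = 30.

Enumerate products U × V with U ∈ τ_X, V ∈ τ_Y (deduplicated):
  ∅ × ∅ = {} (∅)
  {k} × {2} = {(k,2)}
  {i, k} × {2} = {(i,2), (k,2)}
  {j, k} × {2} = {(j,2), (k,2)}
  {k} × {1, 2} = {(k,1), (k,2)}
  {i, j, k} × {2} = {(i,2), (j,2), (k,2)}
  {k} × {1, 2, 3} = {(k,1), (k,2), (k,3)}
  {i, k} × {1, 2} = {(i,1), (i,2), (k,1), (k,2)}
  {j, k} × {1, 2} = {(j,1), (j,2), (k,1), (k,2)}
  {i, k} × {1, 2, 3} = {(i,1), (i,2), (i,3), (k,1), (k,2), (k,3)}
  {i, j, k} × {1, 2} = {(i,1), (i,2), (j,1), (j,2), (k,1), (k,2)}
  {j, k} × {1, 2, 3} = {(j,1), (j,2), (j,3), (k,1), (k,2), (k,3)}
  {i, j, k} × {1, 2, 3} = {(i,1), (i,2), (i,3), (j,1), (j,2), (j,3), (k,1), (k,2), (k,3)}
These 13 distinct sets form the basis B.
Close under arbitrary unions to get τ_{X×Y}; counting gives |τ_{X×Y}| = 30.


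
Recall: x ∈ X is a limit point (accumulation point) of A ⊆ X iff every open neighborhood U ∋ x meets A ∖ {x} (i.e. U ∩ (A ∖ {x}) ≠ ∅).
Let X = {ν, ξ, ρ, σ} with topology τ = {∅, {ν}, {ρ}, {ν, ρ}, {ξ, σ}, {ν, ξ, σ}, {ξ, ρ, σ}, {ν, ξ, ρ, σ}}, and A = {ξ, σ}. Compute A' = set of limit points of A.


A' = {ξ, σ}

For each x ∈ X, list the open sets U ∈ τ with x ∈ U, then check whether U ∩ (A ∖ {x}) ≠ ∅ for every such U.
  x = ν: open {ν} ∋ x has {ν} ∩ (A ∖ {ν}) = ∅, so x is NOT a limit point.
  x = ξ: opens ∋ x are {ξ, σ}, {ν, ξ, σ}, {ξ, ρ, σ}, {ν, ξ, ρ, σ}; each meets A ∖ {ξ}, so x IS a limit point.
  x = ρ: open {ρ} ∋ x has {ρ} ∩ (A ∖ {ρ}) = ∅, so x is NOT a limit point.
  x = σ: opens ∋ x are {ξ, σ}, {ν, ξ, σ}, {ξ, ρ, σ}, {ν, ξ, ρ, σ}; each meets A ∖ {σ}, so x IS a limit point.
Collecting: A' = {ξ, σ}.


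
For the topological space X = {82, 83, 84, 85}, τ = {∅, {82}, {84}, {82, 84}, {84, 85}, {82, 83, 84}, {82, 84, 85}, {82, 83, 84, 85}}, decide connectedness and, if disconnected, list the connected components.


(X, τ) is connected.

Find clopen sets (U ∈ τ with X ∖ U ∈ τ):
  U = ∅, X ∖ U = {82, 83, 84, 85} — both open, so U is clopen.
  U = {82, 83, 84, 85}, X ∖ U = ∅ — both open, so U is clopen.
Only trivial clopens (∅ and X) exist, so (X, τ) is connected.
Compute connected components by grouping points that agree on all clopens:
  component: {82, 83, 84, 85}


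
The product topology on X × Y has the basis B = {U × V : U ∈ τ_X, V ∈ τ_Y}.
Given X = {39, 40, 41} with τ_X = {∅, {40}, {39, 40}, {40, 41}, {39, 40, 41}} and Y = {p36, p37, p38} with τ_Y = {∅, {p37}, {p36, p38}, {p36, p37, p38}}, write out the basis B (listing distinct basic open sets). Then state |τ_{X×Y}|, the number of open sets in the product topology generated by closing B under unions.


Basis B = {∅ × ∅, {40} × {p37}, {39, 40} × {p37}, {40} × {p36, p38}, {40, 41} × {p37}, {39, 40, 41} × {p37}, {40} × {p36, p37, p38}, {39, 40} × {p36, p38}, {40, 41} × {p36, p38}, {39, 40} × {p36, p37, p38}, {39, 40, 41} × {p36, p38}, {40, 41} × {p36, p37, p38}, {39, 40, 41} × {p36, p37, p38}}; |τ_{X×Y}| = 25.

Enumerate products U × V with U ∈ τ_X, V ∈ τ_Y (deduplicated):
  ∅ × ∅ = {} (∅)
  {40} × {p37} = {(40,p37)}
  {39, 40} × {p37} = {(39,p37), (40,p37)}
  {40} × {p36, p38} = {(40,p36), (40,p38)}
  {40, 41} × {p37} = {(40,p37), (41,p37)}
  {39, 40, 41} × {p37} = {(39,p37), (40,p37), (41,p37)}
  {40} × {p36, p37, p38} = {(40,p36), (40,p37), (40,p38)}
  {39, 40} × {p36, p38} = {(39,p36), (39,p38), (40,p36), (40,p38)}
  {40, 41} × {p36, p38} = {(40,p36), (40,p38), (41,p36), (41,p38)}
  {39, 40} × {p36, p37, p38} = {(39,p36), (39,p37), (39,p38), (40,p36), (40,p37), (40,p38)}
  {39, 40, 41} × {p36, p38} = {(39,p36), (39,p38), (40,p36), (40,p38), (41,p36), (41,p38)}
  {40, 41} × {p36, p37, p38} = {(40,p36), (40,p37), (40,p38), (41,p36), (41,p37), (41,p38)}
  {39, 40, 41} × {p36, p37, p38} = {(39,p36), (39,p37), (39,p38), (40,p36), (40,p37), (40,p38), (41,p36), (41,p37), (41,p38)}
These 13 distinct sets form the basis B.
Close under arbitrary unions to get τ_{X×Y}; counting gives |τ_{X×Y}| = 25.


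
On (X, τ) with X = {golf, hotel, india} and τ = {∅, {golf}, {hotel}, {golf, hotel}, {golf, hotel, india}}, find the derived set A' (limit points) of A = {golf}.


A' = {india}

For each x ∈ X, list the open sets U ∈ τ with x ∈ U, then check whether U ∩ (A ∖ {x}) ≠ ∅ for every such U.
  x = golf: open {golf} ∋ x has {golf} ∩ (A ∖ {golf}) = ∅, so x is NOT a limit point.
  x = hotel: open {hotel} ∋ x has {hotel} ∩ (A ∖ {hotel}) = ∅, so x is NOT a limit point.
  x = india: opens ∋ x are {golf, hotel, india}; each meets A ∖ {india}, so x IS a limit point.
Collecting: A' = {india}.


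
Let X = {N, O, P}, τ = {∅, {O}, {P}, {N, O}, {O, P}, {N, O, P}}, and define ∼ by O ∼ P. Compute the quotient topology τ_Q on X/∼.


X/∼ = {[N], [O=P]}; |τ_Q| = 3.

Equivalence classes: [N], [O=P].
Quotient map π: X → X/∼ sends N ↦ [N], O ↦ [O=P], P ↦ [O=P].
For each subset V ⊆ X/∼, compute π^{-1}(V) ⊆ X and check whether π^{-1}(V) ∈ τ. V is open in τ_Q iff π^{-1}(V) ∈ τ.
  V = {}: π^{-1}(V) = ∅ ∈ τ ✓.
  V = {[N]}: π^{-1}(V) = {N} ∉ τ ✗.
  V = {[O=P]}: π^{-1}(V) = {O, P} ∈ τ ✓.
  V = {[N], [O=P]}: π^{-1}(V) = {N, O, P} ∈ τ ✓.
Open sets in the quotient: τ_Q = {{}, {[O=P]}, {[N], [O=P]}} (3 elements).


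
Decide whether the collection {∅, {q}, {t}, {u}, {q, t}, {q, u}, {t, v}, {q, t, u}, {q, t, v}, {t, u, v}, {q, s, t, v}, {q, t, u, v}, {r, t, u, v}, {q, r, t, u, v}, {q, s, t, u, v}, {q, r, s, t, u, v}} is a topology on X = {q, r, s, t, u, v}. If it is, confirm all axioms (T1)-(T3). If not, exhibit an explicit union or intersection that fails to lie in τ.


τ is NOT a topology on X.

Axiom (T1): ∅ ∈ τ? Yes; X ∈ τ? Yes.
Axiom (T2/T3): check pairwise unions and intersections of members of τ.
Counterexample for (T2): {t} ∪ {u} = {t, u} ∉ τ. Therefore τ is NOT a topology.


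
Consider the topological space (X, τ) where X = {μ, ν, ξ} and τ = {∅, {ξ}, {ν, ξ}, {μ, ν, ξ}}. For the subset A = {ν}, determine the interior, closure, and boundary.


int(A) = ∅, cl(A) = {μ, ν}, ∂A = {μ, ν}.

Closed sets in (X, τ) are complements of opens:
  closed(X, τ) = {∅, {μ}, {μ, ν}, {μ, ν, ξ}}.
int(A) = ⋃ {U ∈ τ : U ⊆ A}. Opens contained in A: ∅.
Taking the union of these: int(A) = ∅.
cl(A) = ⋂ {C closed : A ⊆ C}. Closed sets containing A: {μ, ν}, {μ, ν, ξ}.
Intersecting these: cl(A) = {μ, ν}.
∂A = cl(A) ∖ int(A) = {μ, ν} ∖ ∅ = {μ, ν}.


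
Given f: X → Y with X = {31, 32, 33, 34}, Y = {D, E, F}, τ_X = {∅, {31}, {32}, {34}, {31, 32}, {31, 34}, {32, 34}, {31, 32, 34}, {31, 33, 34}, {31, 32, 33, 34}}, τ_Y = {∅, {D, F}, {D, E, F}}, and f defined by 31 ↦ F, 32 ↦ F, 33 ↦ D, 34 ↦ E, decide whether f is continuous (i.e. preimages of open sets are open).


f is NOT continuous.

Compute f^{-1}(U) for each U ∈ τ_Y:
  U = ∅: f^{-1}(U) = ∅ ∈ τ_X ✓.
  U = {D, F}: f^{-1}(U) = {31, 32, 33} ∉ τ_X ✗.
  U = {D, E, F}: f^{-1}(U) = {31, 32, 33, 34} ∈ τ_X ✓.
Found U = {D, F} with f^{-1}(U) = {31, 32, 33} not in τ_X. Therefore f is NOT continuous.


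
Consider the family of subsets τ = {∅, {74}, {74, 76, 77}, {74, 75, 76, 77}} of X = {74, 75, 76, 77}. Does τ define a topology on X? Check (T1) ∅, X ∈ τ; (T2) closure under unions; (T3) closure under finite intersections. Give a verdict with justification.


τ IS a topology on X.

Axiom (T1): ∅ ∈ τ? Yes; X ∈ τ? Yes.
Axiom (T2/T3): check pairwise unions and intersections of members of τ.
All pairwise intersections and unions checked — each lies in τ. Therefore τ satisfies (T1), (T2), (T3): it IS a topology on X.
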